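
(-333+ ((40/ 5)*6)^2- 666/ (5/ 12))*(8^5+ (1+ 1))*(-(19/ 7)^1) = -231991938/ 7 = -33141705.43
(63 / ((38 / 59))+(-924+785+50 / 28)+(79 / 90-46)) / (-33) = 1011713 / 395010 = 2.56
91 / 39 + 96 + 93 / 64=19159 / 192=99.79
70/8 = 35/4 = 8.75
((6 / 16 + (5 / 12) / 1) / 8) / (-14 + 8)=-19 / 1152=-0.02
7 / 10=0.70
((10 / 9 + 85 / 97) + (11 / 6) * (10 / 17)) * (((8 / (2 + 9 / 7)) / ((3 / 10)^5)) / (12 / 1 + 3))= 50960000000 / 248839047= 204.79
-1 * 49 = -49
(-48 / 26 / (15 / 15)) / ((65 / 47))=-1128 / 845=-1.33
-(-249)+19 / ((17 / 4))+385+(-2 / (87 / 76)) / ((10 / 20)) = 939130 / 1479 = 634.98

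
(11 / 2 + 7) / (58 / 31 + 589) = 775 / 36634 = 0.02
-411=-411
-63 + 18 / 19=-1179 / 19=-62.05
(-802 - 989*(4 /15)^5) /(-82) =305015743 /31134375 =9.80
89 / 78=1.14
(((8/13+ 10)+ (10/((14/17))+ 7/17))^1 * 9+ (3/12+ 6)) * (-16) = -5316236/1547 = -3436.48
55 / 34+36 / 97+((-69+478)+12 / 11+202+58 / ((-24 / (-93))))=60862127 / 72556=838.83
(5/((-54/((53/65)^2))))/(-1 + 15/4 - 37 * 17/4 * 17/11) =30899/120600090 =0.00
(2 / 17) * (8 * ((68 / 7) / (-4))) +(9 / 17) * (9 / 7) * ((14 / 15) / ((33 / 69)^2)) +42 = 3059192 / 71995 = 42.49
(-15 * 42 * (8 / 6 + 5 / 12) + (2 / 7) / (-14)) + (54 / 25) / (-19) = -51327617 / 46550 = -1102.63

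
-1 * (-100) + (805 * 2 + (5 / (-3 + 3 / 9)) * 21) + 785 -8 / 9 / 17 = 3005621 / 1224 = 2455.57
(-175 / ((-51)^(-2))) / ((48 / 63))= -9558675 / 16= -597417.19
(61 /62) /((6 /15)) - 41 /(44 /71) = -43443 /682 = -63.70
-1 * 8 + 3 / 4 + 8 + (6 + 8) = 59 / 4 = 14.75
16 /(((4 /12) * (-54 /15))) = -40 /3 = -13.33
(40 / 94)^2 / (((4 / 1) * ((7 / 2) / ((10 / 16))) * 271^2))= 125 / 1135618183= 0.00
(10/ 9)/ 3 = 0.37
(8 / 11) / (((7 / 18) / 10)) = 1440 / 77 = 18.70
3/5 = 0.60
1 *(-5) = -5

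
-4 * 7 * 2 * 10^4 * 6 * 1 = -3360000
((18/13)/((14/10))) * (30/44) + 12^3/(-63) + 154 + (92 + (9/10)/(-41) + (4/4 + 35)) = 104746401/410410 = 255.22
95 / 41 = 2.32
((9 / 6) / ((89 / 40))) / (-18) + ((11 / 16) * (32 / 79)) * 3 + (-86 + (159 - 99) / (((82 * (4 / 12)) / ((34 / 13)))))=-893344898 / 11242569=-79.46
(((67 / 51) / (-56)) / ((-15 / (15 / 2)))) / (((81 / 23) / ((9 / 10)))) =1541 / 514080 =0.00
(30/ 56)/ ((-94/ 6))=-45/ 1316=-0.03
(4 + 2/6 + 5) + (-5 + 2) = 19/3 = 6.33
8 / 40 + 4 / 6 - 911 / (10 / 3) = -8173 / 30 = -272.43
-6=-6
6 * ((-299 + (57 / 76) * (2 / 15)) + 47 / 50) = -44694 / 25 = -1787.76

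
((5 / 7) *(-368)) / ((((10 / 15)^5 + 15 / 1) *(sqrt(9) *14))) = -74520 / 180173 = -0.41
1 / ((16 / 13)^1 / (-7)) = -91 / 16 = -5.69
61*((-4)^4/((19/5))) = 78080/19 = 4109.47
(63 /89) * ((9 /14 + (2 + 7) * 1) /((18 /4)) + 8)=639 /89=7.18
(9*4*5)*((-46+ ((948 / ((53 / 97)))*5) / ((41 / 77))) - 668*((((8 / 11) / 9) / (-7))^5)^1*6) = 37617313935161840777320 / 12863588395303107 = 2924325.06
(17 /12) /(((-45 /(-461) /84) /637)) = 34945183 /45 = 776559.62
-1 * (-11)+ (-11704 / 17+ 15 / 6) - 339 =-34475 / 34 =-1013.97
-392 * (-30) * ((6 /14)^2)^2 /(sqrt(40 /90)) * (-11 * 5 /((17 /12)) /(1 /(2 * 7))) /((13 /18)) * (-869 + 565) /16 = 13163990400 /1547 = 8509366.77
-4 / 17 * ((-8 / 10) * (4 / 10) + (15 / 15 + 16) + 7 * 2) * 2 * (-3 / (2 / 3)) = 27612 / 425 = 64.97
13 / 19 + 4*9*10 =6853 / 19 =360.68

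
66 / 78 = 11 / 13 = 0.85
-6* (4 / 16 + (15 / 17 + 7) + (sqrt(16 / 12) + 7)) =-3087 / 34 - 4* sqrt(3) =-97.72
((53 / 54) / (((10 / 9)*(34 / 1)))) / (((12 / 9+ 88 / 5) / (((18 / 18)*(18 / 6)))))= 159 / 38624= 0.00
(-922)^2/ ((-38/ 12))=-5100504/ 19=-268447.58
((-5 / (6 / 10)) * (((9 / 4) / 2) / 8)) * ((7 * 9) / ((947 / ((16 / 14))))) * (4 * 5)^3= -712.78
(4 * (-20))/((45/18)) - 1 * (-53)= 21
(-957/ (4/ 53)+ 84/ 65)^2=10867103447841/ 67600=160755968.16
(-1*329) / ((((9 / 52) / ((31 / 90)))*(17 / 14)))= -3712436 / 6885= -539.21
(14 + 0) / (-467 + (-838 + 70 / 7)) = -2 / 185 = -0.01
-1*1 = -1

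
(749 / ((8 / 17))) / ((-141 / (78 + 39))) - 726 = -2046.71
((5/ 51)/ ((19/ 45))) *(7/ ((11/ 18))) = 9450/ 3553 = 2.66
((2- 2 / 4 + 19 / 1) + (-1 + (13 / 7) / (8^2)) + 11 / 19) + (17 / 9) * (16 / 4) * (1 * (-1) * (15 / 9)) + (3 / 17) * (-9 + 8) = 7.34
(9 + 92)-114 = -13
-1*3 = -3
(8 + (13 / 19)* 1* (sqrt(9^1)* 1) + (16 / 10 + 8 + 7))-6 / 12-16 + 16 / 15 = 1279 / 114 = 11.22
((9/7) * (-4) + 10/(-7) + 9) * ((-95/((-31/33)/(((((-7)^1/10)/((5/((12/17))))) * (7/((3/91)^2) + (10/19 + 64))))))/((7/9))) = -220256586/1085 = -203001.46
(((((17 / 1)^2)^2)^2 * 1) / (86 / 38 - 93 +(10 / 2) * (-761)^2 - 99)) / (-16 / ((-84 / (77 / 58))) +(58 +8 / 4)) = 3843642349991 / 96125856460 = 39.99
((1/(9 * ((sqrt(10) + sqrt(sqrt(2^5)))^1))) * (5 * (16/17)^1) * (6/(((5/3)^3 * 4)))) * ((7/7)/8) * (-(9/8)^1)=-81/(6800 * 2^(1/4) + 3400 * sqrt(10))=-0.00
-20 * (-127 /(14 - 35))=-2540 /21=-120.95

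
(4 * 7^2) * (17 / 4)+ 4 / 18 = 7499 / 9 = 833.22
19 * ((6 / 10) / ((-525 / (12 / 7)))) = -228 / 6125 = -0.04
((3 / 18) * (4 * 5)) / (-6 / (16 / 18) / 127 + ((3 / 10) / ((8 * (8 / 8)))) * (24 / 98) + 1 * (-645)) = -311150 / 60211629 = -0.01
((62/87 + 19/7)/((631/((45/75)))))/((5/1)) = 2087/3202325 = 0.00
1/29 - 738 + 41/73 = -1561084/2117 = -737.40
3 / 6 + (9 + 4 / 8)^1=10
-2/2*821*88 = -72248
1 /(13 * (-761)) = -1 /9893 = -0.00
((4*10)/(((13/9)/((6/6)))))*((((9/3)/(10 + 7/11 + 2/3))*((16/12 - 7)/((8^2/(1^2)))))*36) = -227205/9698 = -23.43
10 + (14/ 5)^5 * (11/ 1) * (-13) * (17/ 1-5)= -922874734/ 3125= -295319.91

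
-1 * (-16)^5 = 1048576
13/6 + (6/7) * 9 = 415/42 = 9.88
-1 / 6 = -0.17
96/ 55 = 1.75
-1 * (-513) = 513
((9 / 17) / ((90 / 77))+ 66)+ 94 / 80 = 45987 / 680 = 67.63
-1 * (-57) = 57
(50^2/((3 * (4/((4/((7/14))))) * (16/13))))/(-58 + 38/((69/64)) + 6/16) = -747500/12353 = -60.51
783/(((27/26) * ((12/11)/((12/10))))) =4147/5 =829.40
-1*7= -7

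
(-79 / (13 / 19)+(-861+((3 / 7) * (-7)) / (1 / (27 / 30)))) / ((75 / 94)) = -5982677 / 4875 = -1227.22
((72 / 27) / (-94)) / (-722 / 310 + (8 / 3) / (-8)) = 310 / 29093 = 0.01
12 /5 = 2.40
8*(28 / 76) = 2.95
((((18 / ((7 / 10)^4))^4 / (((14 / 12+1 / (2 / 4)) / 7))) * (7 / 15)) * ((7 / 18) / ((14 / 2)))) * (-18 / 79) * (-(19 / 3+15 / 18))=3009312000000000000000 / 1018012832346349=2956064.90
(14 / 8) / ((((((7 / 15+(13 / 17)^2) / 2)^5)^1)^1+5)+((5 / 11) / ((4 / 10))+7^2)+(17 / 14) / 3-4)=825152603434714603125 / 24321388977615145023892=0.03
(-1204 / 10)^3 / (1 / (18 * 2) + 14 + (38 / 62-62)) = 243474604128 / 6606625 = 36853.10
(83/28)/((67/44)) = 913/469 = 1.95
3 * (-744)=-2232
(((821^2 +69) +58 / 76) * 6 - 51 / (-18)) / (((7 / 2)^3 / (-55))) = -101440258700 / 19551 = -5188494.64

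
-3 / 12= -1 / 4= -0.25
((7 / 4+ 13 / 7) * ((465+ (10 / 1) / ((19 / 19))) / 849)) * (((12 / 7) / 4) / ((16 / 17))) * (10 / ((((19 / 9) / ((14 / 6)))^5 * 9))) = 1.68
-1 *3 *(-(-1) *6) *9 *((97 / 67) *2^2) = -62856 / 67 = -938.15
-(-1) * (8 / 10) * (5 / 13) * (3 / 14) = 6 / 91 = 0.07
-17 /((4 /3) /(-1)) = 51 /4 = 12.75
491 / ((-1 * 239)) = -491 / 239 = -2.05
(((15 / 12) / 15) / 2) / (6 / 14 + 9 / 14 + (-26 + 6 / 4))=-7 / 3936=-0.00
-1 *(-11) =11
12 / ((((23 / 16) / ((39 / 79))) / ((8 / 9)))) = 6656 / 1817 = 3.66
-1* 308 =-308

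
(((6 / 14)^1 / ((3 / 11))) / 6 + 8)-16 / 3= 41 / 14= 2.93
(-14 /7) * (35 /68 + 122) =-8331 /34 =-245.03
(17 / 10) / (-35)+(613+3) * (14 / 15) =603629 / 1050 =574.88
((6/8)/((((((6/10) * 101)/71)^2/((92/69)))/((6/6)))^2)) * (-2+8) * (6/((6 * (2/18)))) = 127058405000/936543609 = 135.67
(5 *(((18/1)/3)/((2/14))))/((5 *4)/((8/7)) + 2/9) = 3780/319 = 11.85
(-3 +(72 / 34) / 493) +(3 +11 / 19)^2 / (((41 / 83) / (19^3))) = 61113624901 / 343621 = 177851.83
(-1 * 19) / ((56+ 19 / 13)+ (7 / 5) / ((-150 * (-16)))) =-2964000 / 8964091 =-0.33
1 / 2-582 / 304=-215 / 152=-1.41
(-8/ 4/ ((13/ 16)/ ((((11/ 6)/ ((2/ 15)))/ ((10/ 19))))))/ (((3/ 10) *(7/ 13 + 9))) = -2090/ 93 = -22.47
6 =6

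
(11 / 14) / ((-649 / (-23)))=23 / 826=0.03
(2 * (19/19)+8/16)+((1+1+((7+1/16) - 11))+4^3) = 1033/16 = 64.56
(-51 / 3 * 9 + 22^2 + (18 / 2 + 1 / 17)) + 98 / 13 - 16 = 73283 / 221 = 331.60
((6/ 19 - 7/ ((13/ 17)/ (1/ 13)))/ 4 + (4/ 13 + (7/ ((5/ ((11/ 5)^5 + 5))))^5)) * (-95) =-37160220956679933551765576442114233/ 125914812088012695312500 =-295121918862.93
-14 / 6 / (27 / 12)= -28 / 27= -1.04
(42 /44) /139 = 21 /3058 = 0.01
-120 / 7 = -17.14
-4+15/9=-7/3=-2.33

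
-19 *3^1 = -57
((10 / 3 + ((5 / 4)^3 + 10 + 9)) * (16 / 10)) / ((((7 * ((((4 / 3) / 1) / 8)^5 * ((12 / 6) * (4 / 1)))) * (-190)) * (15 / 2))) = -125901 / 33250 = -3.79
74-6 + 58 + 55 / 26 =3331 / 26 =128.12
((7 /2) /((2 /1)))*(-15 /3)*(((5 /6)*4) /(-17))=175 /102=1.72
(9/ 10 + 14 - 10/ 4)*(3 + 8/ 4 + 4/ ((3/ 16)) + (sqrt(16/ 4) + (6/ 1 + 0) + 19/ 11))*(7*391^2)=15791384252/ 33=478526795.52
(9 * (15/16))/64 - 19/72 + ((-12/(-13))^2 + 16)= 26041495/1557504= 16.72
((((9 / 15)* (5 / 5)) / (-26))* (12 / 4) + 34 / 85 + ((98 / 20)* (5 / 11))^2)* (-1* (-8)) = 332942 / 7865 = 42.33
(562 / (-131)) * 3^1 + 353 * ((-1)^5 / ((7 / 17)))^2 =13281613 / 6419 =2069.11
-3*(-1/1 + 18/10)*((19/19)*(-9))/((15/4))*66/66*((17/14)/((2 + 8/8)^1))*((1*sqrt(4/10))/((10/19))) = 3876*sqrt(10)/4375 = 2.80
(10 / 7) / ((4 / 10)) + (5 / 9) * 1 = 4.13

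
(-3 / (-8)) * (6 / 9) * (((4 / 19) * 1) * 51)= 51 / 19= 2.68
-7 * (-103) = 721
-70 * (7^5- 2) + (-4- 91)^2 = -1167325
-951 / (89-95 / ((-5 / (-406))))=951 / 7625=0.12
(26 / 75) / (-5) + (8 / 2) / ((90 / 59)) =2872 / 1125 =2.55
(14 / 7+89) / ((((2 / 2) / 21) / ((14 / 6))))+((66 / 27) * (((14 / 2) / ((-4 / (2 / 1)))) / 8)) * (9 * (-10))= 18221 / 4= 4555.25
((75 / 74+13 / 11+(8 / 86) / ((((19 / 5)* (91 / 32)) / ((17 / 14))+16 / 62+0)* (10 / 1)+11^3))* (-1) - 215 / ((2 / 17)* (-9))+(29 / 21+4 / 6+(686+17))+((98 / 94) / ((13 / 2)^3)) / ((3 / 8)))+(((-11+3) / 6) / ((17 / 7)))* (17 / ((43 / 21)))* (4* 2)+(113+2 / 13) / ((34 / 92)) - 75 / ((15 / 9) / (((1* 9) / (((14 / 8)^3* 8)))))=1166.19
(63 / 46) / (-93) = -21 / 1426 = -0.01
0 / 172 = 0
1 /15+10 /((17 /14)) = 2117 /255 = 8.30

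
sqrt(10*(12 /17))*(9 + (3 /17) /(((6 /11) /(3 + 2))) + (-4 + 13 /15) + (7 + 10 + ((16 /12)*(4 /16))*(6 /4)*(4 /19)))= 238273*sqrt(510) /82365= 65.33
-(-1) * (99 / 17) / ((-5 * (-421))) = 99 / 35785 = 0.00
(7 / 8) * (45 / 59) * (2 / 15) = 21 / 236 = 0.09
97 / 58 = 1.67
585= 585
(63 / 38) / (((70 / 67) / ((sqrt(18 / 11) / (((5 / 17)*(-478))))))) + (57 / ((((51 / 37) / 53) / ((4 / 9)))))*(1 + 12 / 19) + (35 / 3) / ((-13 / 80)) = 3018332 / 1989 -30753*sqrt(22) / 9990200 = 1517.50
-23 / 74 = -0.31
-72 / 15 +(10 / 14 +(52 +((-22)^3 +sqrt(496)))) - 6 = -371213 / 35 +4 * sqrt(31) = -10583.81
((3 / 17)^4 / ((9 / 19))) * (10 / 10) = 171 / 83521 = 0.00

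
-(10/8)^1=-5/4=-1.25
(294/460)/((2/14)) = 1029/230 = 4.47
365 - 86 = 279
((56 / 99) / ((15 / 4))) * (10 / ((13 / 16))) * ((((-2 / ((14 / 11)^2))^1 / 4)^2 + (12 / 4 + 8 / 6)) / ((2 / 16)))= 261319040 / 3972969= 65.77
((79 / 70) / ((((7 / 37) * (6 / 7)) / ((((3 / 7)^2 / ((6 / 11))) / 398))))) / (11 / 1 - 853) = -32153 / 4597791520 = -0.00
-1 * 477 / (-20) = 477 / 20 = 23.85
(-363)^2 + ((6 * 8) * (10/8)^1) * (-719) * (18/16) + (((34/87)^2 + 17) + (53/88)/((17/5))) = 83253.83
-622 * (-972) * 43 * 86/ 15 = 745250544/ 5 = 149050108.80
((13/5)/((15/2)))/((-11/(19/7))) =-0.09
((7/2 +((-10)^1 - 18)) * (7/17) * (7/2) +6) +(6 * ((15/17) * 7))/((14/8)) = -553/68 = -8.13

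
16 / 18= 8 / 9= 0.89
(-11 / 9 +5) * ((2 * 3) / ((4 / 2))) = 34 / 3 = 11.33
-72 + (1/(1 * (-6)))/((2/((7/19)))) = -16423/228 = -72.03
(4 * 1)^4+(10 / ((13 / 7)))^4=31321616 / 28561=1096.66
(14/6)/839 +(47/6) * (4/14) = 39482/17619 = 2.24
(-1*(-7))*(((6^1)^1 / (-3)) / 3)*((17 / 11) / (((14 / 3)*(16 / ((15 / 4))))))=-255 / 704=-0.36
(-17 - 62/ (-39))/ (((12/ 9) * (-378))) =0.03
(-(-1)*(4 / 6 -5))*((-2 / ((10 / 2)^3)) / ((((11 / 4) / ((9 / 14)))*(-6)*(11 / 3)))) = -78 / 105875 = -0.00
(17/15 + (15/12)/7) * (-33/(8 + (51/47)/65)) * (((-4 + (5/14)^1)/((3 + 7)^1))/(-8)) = -9940359/40423040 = -0.25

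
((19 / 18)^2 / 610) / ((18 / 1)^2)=361 / 64035360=0.00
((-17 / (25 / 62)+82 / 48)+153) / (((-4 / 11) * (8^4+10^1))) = -742819 / 9854400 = -0.08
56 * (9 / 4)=126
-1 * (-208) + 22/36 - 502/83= 302629/1494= 202.56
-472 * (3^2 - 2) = -3304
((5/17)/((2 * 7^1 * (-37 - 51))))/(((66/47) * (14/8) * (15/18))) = -47/403172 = -0.00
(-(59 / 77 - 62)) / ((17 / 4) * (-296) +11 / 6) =-28290 / 580349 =-0.05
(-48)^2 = 2304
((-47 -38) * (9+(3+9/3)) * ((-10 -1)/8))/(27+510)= 4675/1432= 3.26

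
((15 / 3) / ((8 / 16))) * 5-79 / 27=1271 / 27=47.07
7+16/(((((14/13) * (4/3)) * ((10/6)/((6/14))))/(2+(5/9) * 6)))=22.28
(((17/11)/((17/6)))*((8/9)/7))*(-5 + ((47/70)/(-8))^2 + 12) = 2197409/4527600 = 0.49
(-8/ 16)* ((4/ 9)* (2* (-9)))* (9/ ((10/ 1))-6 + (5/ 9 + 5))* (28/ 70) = 164/ 225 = 0.73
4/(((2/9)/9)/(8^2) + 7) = 10368/18145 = 0.57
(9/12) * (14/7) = 3/2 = 1.50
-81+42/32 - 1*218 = -4763/16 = -297.69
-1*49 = -49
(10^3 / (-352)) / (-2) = 125 / 88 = 1.42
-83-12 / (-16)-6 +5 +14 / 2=-305 / 4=-76.25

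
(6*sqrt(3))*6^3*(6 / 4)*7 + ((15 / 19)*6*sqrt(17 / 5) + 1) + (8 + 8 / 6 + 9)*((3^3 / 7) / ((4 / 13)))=18*sqrt(85) / 19 + 6463 / 28 + 13608*sqrt(3)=23809.30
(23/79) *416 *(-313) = -2994784/79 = -37908.66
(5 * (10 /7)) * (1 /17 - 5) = -600 /17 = -35.29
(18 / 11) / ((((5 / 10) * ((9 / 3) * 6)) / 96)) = 192 / 11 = 17.45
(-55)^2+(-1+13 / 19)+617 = 69192 / 19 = 3641.68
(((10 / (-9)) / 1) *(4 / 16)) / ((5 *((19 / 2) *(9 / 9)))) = -1 / 171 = -0.01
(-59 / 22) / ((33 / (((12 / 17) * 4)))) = -472 / 2057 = -0.23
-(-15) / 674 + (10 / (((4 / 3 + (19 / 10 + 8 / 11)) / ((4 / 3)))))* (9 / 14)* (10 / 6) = 22379235 / 6166426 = 3.63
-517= -517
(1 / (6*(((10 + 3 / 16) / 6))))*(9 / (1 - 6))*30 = -864 / 163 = -5.30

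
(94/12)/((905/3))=47/1810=0.03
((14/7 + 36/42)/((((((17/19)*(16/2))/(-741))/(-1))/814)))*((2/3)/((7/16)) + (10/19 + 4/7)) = 525766670/833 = 631172.47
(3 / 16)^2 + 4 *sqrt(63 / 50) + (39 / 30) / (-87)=2251 / 111360 + 6 *sqrt(14) / 5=4.51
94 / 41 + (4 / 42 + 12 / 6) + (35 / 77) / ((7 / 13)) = 7079 / 1353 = 5.23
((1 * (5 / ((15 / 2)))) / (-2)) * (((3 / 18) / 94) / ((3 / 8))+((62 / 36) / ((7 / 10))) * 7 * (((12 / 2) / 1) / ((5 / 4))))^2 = -1222900900 / 536787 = -2278.19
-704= -704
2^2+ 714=718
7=7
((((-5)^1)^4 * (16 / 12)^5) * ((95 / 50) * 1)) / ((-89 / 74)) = -89984000 / 21627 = -4160.73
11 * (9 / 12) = 33 / 4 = 8.25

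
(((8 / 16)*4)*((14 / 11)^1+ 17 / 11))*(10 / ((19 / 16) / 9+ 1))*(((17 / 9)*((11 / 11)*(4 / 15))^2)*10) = 1079296 / 16137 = 66.88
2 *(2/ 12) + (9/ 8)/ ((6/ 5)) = 61/ 48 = 1.27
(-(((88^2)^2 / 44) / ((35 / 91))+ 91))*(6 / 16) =-53156181 / 40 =-1328904.52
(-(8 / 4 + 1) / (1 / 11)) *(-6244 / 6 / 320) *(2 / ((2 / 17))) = 291907 / 160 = 1824.42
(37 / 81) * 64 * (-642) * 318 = -5968412.44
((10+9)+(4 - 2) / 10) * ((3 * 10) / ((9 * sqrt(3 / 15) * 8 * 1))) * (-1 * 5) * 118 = -4720 * sqrt(5) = -10554.24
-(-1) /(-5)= -1 /5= -0.20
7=7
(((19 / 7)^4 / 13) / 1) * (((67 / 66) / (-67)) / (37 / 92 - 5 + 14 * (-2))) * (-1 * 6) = -11989532 / 1029685657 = -0.01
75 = 75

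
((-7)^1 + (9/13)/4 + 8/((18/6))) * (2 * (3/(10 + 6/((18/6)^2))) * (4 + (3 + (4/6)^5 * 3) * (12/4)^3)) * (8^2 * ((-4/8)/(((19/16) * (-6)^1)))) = -745052/741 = -1005.47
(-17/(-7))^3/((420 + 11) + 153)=4913/200312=0.02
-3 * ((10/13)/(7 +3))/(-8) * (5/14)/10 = 3/2912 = 0.00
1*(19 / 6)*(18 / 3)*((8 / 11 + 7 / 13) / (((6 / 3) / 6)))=10317 / 143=72.15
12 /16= 3 /4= 0.75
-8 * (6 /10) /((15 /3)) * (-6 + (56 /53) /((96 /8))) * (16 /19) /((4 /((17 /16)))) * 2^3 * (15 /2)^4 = 32359500 /1007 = 32134.56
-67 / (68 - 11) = -67 / 57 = -1.18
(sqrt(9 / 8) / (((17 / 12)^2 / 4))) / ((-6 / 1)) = -72 * sqrt(2) / 289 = -0.35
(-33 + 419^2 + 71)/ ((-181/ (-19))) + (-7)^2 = 3345250/ 181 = 18482.04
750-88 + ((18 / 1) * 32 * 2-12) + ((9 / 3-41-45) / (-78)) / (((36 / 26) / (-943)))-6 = 1071.29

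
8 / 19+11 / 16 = 1.11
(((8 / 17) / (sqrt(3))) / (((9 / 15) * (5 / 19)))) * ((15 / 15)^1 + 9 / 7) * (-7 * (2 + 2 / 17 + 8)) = -418304 * sqrt(3) / 2601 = -278.56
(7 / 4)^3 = 343 / 64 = 5.36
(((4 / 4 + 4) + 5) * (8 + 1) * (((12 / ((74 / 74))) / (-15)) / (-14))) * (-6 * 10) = -2160 / 7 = -308.57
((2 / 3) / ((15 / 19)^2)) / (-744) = -361 / 251100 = -0.00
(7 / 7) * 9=9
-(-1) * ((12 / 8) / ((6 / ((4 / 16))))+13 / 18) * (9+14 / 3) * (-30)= -23165 / 72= -321.74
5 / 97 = 0.05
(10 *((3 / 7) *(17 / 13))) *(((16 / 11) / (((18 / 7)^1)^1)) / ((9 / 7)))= 9520 / 3861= 2.47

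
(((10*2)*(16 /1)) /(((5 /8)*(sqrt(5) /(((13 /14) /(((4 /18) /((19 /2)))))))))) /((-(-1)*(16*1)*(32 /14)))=2223*sqrt(5) /20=248.54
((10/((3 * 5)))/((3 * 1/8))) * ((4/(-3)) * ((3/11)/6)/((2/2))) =-32/297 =-0.11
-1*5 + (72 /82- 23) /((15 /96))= -146.58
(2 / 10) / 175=1 / 875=0.00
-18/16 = -9/8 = -1.12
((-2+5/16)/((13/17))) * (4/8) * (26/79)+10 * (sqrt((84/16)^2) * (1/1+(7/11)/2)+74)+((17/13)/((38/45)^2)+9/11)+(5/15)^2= 476625526331/587263248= 811.60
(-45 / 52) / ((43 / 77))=-3465 / 2236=-1.55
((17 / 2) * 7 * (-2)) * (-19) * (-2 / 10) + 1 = -2256 / 5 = -451.20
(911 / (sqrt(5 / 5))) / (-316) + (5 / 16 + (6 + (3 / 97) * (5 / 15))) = 421759 / 122608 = 3.44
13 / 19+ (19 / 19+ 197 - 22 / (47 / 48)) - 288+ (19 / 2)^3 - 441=2175999 / 7144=304.59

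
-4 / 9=-0.44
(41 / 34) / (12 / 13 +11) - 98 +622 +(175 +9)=3731693 / 5270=708.10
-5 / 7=-0.71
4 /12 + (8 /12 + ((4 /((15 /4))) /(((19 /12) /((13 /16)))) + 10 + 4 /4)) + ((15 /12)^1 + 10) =9043 /380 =23.80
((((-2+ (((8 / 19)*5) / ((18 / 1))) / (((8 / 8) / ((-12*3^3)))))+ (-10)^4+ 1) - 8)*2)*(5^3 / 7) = 47277250 / 133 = 355468.05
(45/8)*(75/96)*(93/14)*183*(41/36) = 87222375/14336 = 6084.15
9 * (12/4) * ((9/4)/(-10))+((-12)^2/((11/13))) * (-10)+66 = -722433/440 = -1641.89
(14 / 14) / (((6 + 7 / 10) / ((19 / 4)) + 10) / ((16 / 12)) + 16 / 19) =5 / 47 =0.11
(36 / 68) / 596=0.00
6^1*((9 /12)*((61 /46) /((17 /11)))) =6039 /1564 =3.86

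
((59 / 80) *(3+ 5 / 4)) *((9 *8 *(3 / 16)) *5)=27081 / 128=211.57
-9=-9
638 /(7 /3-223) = -957 /331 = -2.89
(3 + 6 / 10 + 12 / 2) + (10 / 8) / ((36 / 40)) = 989 / 90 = 10.99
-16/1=-16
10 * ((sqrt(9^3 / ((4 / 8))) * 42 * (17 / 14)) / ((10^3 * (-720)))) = -153 * sqrt(2) / 8000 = -0.03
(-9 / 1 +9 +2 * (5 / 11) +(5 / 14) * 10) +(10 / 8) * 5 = 10.73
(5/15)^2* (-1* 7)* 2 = -14/9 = -1.56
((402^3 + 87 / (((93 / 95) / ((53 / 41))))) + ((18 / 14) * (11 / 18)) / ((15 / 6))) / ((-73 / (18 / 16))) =-13004840737737 / 12989620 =-1001171.76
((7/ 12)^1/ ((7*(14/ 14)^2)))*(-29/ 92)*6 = -29/ 184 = -0.16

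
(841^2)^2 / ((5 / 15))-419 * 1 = 1500739238464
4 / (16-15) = 4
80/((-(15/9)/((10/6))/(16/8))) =-160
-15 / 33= -5 / 11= -0.45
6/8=3/4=0.75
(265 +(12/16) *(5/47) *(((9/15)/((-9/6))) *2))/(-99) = -1132/423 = -2.68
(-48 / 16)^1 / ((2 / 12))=-18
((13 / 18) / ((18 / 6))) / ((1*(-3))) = -13 / 162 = -0.08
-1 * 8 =-8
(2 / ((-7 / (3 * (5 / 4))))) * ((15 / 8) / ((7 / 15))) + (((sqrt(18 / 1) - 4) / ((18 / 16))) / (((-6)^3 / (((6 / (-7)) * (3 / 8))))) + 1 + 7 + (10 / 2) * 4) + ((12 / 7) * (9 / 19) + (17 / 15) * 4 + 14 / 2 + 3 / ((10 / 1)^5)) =sqrt(2) / 252 + 90581821661 / 2513700000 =36.04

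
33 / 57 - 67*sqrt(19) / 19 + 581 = 11050 / 19 - 67*sqrt(19) / 19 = 566.21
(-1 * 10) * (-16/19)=160/19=8.42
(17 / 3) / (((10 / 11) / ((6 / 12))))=187 / 60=3.12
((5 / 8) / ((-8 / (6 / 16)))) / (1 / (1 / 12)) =-5 / 2048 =-0.00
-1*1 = -1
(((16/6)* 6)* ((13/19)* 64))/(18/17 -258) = -1088/399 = -2.73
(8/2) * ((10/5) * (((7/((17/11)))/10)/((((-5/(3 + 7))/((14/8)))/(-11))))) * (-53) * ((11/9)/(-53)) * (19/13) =2478322/9945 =249.20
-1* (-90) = 90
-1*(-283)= 283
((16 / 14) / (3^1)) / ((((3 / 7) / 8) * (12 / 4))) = 64 / 27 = 2.37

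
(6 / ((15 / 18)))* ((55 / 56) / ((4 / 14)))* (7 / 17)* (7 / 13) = 4851 / 884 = 5.49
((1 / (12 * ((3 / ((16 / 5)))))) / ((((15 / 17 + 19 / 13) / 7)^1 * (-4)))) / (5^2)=-221 / 83250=-0.00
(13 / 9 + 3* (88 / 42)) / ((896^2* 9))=0.00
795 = 795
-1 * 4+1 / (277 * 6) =-6647 / 1662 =-4.00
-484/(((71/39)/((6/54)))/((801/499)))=-1679964/35429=-47.42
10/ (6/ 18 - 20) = -30/ 59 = -0.51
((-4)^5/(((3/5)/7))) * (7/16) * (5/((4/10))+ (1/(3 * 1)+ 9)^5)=-269906198240/729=-370241698.55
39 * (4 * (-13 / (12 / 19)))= -3211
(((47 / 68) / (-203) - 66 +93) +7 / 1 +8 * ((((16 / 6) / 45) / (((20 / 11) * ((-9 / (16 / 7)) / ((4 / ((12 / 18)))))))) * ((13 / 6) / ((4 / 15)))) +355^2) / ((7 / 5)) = 704729899801 / 7826868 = 90039.83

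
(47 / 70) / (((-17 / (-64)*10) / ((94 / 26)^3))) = 78074896 / 6536075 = 11.95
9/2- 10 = -11/2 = -5.50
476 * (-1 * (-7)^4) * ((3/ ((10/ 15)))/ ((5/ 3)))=-15428826/ 5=-3085765.20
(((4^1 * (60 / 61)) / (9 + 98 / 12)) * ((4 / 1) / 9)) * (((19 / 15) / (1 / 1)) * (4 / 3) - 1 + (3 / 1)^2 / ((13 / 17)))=932864 / 735111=1.27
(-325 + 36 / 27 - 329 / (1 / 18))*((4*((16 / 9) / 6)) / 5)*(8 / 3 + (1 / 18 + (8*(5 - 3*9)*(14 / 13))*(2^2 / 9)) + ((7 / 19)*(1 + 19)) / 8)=21484893472 / 180063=119318.76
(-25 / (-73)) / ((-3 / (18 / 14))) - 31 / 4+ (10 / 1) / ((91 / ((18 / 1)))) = -157273 / 26572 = -5.92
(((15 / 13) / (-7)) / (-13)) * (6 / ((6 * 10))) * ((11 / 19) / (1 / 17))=561 / 44954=0.01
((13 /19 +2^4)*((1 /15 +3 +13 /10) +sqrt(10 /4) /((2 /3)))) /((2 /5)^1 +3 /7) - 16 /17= 33285*sqrt(10) /2204 +4888817 /56202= 134.74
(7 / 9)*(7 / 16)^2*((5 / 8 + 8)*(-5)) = -39445 / 6144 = -6.42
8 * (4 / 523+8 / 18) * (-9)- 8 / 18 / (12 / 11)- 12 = -634853 / 14121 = -44.96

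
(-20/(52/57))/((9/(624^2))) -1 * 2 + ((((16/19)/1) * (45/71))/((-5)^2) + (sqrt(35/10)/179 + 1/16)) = -102360168391/107920 + sqrt(14)/358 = -948481.91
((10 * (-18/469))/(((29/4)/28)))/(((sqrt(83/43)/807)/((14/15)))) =-2169216 * sqrt(3569)/161269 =-803.57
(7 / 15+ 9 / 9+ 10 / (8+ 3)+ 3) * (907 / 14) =804509 / 2310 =348.27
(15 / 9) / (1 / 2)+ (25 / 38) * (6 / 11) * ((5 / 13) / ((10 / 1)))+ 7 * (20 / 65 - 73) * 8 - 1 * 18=-66600551 / 16302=-4085.42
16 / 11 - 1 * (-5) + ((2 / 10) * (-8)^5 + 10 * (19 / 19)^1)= -359543 / 55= -6537.15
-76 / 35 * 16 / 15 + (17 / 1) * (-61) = -1039.32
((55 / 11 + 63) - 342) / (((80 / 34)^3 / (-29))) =19519349 / 32000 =609.98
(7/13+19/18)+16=4117/234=17.59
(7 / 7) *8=8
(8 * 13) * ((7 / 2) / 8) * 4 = 182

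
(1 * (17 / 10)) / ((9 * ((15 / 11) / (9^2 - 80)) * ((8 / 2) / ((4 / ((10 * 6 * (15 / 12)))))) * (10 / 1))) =187 / 1012500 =0.00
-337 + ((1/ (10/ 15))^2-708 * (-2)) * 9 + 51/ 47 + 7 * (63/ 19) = 44476921/ 3572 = 12451.55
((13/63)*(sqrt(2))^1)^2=338/3969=0.09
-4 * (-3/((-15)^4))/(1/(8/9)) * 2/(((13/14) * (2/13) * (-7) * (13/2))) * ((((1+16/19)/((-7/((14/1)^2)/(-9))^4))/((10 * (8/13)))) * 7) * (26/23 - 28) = 4020410806272/273125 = 14720039.57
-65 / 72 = -0.90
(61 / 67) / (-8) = -61 / 536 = -0.11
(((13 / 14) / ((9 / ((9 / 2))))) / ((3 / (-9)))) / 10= -39 / 280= -0.14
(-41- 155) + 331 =135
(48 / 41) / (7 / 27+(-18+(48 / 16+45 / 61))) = -79056 / 945583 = -0.08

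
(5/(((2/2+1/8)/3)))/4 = 10/3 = 3.33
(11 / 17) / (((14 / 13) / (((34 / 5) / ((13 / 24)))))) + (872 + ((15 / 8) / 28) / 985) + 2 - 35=26683033 / 31520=846.54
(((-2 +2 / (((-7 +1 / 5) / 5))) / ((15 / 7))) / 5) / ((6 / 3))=-413 / 2550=-0.16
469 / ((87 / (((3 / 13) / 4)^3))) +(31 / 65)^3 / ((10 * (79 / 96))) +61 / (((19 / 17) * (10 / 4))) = 83567347801177 / 3825328520000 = 21.85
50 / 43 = 1.16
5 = 5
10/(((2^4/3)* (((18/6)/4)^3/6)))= 80/3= 26.67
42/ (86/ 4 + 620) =84/ 1283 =0.07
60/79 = 0.76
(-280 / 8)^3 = -42875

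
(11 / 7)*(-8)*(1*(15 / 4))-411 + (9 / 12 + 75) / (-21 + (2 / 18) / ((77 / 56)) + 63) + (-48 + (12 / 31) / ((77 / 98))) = -20041628529 / 39776968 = -503.85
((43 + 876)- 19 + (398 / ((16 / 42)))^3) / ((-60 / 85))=-413566281321 / 256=-1615493286.41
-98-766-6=-870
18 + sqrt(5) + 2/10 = sqrt(5) + 91/5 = 20.44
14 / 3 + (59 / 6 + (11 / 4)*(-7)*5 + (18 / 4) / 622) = -25422 / 311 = -81.74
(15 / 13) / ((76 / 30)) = 225 / 494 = 0.46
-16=-16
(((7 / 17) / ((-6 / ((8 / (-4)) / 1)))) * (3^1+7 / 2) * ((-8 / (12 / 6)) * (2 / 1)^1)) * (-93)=11284 / 17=663.76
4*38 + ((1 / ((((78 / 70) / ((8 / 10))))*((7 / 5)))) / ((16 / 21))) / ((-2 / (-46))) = 8709 / 52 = 167.48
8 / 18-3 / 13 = 25 / 117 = 0.21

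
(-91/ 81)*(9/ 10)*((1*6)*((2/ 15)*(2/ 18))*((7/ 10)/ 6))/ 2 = -637/ 121500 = -0.01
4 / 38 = 2 / 19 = 0.11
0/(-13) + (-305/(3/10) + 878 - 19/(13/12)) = -6092/39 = -156.21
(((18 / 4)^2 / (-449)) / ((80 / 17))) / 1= -1377 / 143680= -0.01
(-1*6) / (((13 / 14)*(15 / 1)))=-28 / 65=-0.43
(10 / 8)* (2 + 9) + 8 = 21.75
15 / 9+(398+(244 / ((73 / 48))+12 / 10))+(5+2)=622294 / 1095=568.31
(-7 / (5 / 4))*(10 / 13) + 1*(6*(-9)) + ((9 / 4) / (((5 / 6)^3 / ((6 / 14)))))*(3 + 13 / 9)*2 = -98954 / 2275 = -43.50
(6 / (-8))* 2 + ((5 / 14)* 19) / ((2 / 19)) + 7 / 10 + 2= 9193 / 140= 65.66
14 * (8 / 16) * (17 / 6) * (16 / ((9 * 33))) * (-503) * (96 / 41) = -15323392 / 12177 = -1258.39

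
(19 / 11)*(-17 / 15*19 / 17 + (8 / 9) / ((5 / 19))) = 361 / 99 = 3.65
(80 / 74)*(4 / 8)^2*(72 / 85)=144 / 629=0.23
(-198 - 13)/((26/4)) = -422/13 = -32.46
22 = 22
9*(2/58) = 9/29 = 0.31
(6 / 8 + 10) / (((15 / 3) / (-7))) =-301 / 20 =-15.05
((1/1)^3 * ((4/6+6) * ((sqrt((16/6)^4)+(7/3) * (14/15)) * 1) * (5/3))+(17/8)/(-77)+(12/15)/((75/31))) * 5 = 645610243/1247400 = 517.56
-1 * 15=-15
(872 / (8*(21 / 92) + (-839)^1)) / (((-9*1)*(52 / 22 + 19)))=220616 / 40724325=0.01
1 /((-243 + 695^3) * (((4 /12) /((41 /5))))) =123 /1678510660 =0.00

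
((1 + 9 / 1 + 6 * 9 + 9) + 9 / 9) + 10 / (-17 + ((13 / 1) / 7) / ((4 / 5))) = 30134 / 411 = 73.32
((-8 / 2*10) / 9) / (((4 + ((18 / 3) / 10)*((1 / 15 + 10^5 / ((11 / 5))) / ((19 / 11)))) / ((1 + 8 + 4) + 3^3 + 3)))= -817000 / 67517199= -0.01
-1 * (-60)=60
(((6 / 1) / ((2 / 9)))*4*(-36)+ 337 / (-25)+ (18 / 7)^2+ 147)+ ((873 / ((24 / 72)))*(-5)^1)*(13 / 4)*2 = -217720151 / 2450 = -88865.37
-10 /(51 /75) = -250 /17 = -14.71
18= 18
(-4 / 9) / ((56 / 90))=-5 / 7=-0.71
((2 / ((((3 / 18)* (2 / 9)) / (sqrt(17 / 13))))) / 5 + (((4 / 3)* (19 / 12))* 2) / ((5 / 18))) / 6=9* sqrt(221) / 65 + 38 / 15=4.59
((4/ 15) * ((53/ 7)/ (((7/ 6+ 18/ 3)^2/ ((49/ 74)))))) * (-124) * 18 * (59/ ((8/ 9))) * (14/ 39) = -6155887248/ 4446845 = -1384.33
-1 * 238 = -238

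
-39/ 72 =-0.54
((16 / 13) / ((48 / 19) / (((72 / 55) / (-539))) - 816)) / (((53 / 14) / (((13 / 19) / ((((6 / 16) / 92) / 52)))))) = -4286464 / 2803753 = -1.53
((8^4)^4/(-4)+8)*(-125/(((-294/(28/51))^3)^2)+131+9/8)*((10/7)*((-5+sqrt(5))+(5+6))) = -280628400883616826591123828920217580/3521385813613243149 - 140314200441808413295561914460108790*sqrt(5)/10564157440839729447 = -109392282301635708.64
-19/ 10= -1.90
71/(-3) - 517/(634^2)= -28540427/1205868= -23.67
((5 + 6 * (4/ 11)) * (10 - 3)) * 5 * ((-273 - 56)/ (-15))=181937/ 33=5513.24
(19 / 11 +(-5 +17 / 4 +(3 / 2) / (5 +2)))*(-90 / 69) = -1.55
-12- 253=-265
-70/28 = -5/2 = -2.50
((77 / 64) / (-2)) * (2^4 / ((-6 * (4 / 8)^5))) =154 / 3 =51.33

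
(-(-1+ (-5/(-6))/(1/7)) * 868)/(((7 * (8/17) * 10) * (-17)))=899/120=7.49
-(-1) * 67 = 67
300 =300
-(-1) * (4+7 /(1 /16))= 116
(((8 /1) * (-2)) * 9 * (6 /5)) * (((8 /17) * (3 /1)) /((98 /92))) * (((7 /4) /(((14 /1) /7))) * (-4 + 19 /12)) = 288144 /595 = 484.28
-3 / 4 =-0.75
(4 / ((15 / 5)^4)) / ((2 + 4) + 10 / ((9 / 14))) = 2 / 873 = 0.00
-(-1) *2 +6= 8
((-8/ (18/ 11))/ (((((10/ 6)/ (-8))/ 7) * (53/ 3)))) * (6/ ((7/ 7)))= 55.79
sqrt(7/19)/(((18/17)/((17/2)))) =289 *sqrt(133)/684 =4.87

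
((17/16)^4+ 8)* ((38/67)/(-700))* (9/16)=-103935339/24589107200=-0.00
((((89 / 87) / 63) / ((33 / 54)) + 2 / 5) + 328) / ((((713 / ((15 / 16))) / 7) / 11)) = 1375081 / 41354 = 33.25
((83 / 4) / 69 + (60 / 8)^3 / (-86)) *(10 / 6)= -1092995 / 142416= -7.67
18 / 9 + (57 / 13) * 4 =254 / 13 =19.54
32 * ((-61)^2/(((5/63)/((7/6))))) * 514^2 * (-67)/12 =-12909718785712/5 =-2581943757142.40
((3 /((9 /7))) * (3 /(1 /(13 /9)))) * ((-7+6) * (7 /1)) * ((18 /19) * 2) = -2548 /19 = -134.11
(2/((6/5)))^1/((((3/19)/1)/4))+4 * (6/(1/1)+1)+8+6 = 758/9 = 84.22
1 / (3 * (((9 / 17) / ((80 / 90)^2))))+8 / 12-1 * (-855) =856.16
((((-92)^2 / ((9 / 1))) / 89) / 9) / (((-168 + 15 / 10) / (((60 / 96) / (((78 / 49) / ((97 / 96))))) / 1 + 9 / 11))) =-423491479 / 49433093424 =-0.01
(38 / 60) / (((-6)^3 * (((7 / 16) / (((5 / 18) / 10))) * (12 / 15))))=-19 / 81648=-0.00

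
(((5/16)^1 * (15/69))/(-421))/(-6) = 25/929568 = 0.00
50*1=50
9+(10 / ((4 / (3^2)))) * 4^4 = 5769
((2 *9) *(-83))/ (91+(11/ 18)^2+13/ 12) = -121014/ 7489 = -16.16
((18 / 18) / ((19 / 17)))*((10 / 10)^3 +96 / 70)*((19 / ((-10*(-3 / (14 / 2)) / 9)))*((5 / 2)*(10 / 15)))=1411 / 10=141.10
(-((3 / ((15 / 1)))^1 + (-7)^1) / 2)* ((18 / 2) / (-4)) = -153 / 20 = -7.65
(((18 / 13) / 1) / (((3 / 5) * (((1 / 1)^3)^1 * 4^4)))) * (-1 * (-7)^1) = 105 / 1664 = 0.06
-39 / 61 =-0.64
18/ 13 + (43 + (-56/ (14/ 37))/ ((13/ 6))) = -311/ 13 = -23.92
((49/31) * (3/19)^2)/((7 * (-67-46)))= -63/1264583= -0.00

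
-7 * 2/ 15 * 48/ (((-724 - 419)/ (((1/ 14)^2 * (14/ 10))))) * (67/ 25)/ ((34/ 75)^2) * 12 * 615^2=608185800/ 36703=16570.47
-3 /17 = -0.18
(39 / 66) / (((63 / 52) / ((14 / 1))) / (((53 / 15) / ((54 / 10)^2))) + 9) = 179140 / 2944953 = 0.06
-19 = -19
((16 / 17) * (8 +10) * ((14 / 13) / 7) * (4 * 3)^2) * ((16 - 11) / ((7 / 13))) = 414720 / 119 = 3485.04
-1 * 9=-9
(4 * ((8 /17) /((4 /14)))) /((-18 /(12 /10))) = -112 /255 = -0.44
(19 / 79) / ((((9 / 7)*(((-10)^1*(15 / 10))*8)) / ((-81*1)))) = 399 / 3160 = 0.13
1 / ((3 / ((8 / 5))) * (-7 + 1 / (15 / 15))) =-4 / 45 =-0.09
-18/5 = -3.60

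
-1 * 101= -101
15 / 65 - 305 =-3962 / 13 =-304.77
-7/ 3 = -2.33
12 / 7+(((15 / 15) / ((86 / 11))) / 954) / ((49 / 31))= 6892037 / 4020156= 1.71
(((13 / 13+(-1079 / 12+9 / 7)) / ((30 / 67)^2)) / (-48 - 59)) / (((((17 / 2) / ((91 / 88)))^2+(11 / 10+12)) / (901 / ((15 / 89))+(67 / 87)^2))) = 1977385760794514161 / 7303361986034550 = 270.75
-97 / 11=-8.82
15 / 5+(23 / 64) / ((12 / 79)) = 4121 / 768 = 5.37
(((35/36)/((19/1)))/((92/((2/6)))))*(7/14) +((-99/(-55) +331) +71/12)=639443047/1887840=338.72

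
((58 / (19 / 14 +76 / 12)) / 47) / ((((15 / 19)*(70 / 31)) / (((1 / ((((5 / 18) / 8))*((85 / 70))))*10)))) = 7249536 / 339575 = 21.35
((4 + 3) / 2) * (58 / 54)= 203 / 54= 3.76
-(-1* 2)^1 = 2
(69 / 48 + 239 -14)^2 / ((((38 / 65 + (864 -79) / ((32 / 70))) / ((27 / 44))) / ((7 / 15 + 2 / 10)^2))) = 2559595155 / 314421008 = 8.14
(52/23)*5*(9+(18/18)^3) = 113.04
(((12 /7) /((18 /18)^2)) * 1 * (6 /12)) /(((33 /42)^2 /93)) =15624 /121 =129.12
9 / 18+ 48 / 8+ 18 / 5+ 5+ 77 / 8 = 989 / 40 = 24.72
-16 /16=-1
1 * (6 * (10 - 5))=30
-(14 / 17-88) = 1482 / 17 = 87.18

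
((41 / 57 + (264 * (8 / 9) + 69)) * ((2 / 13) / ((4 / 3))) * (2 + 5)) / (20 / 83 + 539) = 5040175 / 11054979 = 0.46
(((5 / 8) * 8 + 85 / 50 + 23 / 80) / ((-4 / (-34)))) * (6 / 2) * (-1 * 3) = -85527 / 160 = -534.54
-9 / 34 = -0.26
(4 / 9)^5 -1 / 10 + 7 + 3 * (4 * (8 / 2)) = 32428141 / 590490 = 54.92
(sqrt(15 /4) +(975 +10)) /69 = sqrt(15) /138 +985 /69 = 14.30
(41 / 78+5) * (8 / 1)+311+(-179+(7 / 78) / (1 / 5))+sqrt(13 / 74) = sqrt(962) / 74+4593 / 26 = 177.07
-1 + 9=8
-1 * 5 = -5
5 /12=0.42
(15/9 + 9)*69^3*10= 35040960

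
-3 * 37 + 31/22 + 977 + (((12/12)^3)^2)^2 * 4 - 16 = 18819/22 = 855.41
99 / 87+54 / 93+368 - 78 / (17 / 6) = 5229677 / 15283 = 342.19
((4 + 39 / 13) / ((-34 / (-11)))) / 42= 11 / 204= 0.05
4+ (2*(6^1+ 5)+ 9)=35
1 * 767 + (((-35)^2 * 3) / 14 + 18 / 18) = 2061 / 2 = 1030.50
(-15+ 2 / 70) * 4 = -2096 / 35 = -59.89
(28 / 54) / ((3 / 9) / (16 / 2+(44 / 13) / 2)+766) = 196 / 289561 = 0.00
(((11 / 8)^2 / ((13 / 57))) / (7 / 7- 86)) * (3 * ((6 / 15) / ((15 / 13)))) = -6897 / 68000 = -0.10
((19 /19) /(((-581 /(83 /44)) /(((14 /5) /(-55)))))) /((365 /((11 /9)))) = 1 /1806750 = 0.00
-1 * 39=-39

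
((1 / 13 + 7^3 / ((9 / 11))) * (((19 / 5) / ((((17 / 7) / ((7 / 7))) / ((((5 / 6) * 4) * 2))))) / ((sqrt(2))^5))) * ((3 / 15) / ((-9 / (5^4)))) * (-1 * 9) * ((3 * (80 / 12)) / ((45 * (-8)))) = -407794625 * sqrt(2) / 107406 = -5369.43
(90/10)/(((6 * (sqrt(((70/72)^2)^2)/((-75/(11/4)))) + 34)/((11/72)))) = 0.04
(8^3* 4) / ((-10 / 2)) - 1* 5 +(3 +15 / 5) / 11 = -22773 / 55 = -414.05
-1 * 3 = -3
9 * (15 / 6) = 45 / 2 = 22.50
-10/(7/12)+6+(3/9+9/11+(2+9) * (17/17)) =233/231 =1.01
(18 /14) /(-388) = -9 /2716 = -0.00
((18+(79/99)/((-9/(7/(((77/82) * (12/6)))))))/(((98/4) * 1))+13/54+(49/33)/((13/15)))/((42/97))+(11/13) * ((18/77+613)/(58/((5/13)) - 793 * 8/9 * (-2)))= 119896230894751/18414377585604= 6.51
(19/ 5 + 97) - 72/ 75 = 2496/ 25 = 99.84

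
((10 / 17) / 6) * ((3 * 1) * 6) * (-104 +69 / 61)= -188250 / 1037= -181.53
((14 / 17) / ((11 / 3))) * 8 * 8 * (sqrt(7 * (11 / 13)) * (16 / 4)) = 10752 * sqrt(1001) / 2431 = 139.93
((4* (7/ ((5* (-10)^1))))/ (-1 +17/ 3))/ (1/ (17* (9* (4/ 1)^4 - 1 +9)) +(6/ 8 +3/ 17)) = -117912/ 910375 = -0.13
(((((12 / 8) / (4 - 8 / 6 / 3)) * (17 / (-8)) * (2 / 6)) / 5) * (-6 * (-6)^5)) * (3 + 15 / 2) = -2342277 / 80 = -29278.46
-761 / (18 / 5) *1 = -211.39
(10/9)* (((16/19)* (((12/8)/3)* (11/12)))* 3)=220/171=1.29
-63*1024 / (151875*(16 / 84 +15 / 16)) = -802816 / 2131875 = -0.38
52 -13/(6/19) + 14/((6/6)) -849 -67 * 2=-5749/6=-958.17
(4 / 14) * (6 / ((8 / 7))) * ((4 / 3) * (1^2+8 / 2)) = 10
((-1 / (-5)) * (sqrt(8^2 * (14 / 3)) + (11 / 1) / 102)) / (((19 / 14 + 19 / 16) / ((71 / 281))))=43736 / 20421675 + 63616 * sqrt(42) / 1201275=0.35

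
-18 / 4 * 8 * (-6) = 216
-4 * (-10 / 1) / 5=8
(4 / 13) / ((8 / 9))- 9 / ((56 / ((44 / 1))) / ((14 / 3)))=-849 / 26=-32.65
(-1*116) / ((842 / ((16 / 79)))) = -928 / 33259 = -0.03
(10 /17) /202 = 5 /1717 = 0.00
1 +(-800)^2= 640001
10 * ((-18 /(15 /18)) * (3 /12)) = -54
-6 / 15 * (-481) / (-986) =-481 / 2465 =-0.20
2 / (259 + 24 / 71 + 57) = 71 / 11230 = 0.01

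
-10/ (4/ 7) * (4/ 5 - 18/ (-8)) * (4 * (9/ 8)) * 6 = -11529/ 8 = -1441.12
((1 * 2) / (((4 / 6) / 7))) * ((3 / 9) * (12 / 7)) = 12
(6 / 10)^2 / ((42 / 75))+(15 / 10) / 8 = 93 / 112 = 0.83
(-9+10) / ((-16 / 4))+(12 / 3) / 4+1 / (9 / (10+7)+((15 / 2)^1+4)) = 0.83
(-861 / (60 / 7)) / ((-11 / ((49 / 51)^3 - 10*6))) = -15753394699 / 29183220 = -539.81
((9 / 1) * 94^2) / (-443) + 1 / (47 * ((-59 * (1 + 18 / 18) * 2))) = -882080651 / 4913756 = -179.51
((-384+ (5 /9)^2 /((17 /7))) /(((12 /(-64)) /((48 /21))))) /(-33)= -135319808 /954261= -141.81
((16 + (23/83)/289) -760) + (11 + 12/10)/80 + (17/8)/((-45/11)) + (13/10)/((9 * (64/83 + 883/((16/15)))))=-320042003101313/429952582800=-744.37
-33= -33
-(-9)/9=1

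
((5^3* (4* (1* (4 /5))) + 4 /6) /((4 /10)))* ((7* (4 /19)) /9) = 84140 /513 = 164.02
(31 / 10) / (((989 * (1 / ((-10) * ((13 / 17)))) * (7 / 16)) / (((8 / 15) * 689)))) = -35541376 / 1765365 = -20.13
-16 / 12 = -4 / 3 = -1.33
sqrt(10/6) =sqrt(15)/3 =1.29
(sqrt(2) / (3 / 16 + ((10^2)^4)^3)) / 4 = 4 * sqrt(2) / 16000000000000000000000003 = 0.00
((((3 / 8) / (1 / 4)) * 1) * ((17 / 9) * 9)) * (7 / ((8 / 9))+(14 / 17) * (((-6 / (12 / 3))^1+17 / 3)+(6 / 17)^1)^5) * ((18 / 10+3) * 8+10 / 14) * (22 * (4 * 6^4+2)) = 817146431284811269609 / 4600336680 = 177627527749.73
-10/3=-3.33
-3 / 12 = -1 / 4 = -0.25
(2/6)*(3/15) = 0.07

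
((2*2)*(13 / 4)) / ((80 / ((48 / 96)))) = 13 / 160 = 0.08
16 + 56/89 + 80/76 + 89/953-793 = -1249292540/1611523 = -775.22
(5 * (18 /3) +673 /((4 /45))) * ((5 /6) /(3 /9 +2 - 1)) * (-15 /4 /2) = -2280375 /256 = -8907.71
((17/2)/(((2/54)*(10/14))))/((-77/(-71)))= 32589/110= 296.26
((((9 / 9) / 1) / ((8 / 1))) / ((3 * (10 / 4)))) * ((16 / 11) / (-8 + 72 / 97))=-97 / 29040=-0.00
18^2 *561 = 181764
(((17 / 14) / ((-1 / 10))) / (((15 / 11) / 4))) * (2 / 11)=-136 / 21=-6.48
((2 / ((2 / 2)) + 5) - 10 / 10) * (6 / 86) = 18 / 43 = 0.42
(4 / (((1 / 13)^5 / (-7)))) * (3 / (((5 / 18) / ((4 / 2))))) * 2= -2245580064 / 5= -449116012.80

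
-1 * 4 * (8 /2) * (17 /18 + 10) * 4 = -6304 /9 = -700.44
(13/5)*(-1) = -13/5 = -2.60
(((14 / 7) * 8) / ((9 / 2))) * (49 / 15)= 1568 / 135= 11.61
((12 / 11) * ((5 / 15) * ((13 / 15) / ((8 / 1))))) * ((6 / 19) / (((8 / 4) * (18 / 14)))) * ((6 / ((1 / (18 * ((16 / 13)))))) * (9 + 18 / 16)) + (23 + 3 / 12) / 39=386203 / 54340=7.11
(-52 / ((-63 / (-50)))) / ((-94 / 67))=87100 / 2961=29.42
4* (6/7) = 24/7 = 3.43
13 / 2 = 6.50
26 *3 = 78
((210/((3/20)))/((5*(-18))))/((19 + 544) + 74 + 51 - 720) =35/72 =0.49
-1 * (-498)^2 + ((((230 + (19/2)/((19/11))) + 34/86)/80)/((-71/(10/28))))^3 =-634560654425658372079039/2558671047310966784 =-248004.00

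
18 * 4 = 72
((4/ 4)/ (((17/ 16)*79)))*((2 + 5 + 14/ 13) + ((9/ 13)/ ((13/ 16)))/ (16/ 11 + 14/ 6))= 2806032/ 28370875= 0.10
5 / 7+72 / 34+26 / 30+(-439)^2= 344013587 / 1785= 192724.70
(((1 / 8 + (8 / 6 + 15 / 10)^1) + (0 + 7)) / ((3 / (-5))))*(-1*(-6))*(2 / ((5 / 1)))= -239 / 6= -39.83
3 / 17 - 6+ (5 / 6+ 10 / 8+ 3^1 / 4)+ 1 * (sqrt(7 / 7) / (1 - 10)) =-949 / 306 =-3.10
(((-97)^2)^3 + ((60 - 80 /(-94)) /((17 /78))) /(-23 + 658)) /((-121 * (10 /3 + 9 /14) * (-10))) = 1775007533380305693 /10252324555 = 173132202.74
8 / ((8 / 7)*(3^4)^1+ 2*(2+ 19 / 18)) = 504 / 6217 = 0.08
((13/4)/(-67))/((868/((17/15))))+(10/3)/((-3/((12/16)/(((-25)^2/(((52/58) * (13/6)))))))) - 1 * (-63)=478109416597/7589358000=63.00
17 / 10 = 1.70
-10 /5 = -2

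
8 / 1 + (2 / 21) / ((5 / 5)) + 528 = 11258 / 21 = 536.10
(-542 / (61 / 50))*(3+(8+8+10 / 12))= -1612450 / 183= -8811.20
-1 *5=-5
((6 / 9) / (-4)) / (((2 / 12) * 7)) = -1 / 7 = -0.14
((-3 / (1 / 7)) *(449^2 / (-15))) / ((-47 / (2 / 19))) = -2822414 / 4465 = -632.12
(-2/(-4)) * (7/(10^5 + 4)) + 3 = 600031/200008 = 3.00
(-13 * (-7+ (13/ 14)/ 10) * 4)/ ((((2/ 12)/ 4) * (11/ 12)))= 3620448/ 385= 9403.76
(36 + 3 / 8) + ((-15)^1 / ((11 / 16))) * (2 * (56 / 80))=513 / 88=5.83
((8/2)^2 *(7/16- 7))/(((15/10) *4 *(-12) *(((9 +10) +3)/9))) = 105/176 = 0.60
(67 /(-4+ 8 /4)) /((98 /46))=-1541 /98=-15.72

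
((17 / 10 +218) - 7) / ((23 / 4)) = 4254 / 115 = 36.99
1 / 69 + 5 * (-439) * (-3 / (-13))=-454352 / 897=-506.52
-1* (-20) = 20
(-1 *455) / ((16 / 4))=-455 / 4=-113.75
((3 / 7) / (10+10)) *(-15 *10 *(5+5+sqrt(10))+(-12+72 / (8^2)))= -42.54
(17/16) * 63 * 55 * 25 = 1472625/16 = 92039.06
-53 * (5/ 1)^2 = -1325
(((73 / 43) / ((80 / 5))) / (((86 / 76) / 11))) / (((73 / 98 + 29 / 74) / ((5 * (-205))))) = -28352464525 / 30486312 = -930.01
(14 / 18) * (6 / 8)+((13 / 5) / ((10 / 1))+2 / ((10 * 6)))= 263 / 300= 0.88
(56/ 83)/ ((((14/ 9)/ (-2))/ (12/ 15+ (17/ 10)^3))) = -51417/ 10375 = -4.96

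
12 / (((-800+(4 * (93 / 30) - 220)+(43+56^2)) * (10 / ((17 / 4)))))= 17 / 7238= 0.00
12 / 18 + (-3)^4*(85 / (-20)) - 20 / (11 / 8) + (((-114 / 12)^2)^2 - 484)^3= 60777230139355537 / 135168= 449642150060.34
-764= -764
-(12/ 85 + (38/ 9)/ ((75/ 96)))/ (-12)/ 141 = 5303/ 1617975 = 0.00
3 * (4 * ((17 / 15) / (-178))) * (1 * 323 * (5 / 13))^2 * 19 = -336982670 / 15041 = -22404.27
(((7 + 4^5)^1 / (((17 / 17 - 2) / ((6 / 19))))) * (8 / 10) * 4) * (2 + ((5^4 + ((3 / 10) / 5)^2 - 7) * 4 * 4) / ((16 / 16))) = -611798963136 / 59375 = -10303982.54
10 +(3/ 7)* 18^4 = 314998/ 7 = 44999.71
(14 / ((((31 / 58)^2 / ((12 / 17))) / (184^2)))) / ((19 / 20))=382675722240 / 310403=1232835.13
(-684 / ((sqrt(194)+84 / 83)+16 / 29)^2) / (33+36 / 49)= -33424546699364814 / 307914126529011025+532141608588072 *sqrt(194) / 307914126529011025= -0.08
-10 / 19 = -0.53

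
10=10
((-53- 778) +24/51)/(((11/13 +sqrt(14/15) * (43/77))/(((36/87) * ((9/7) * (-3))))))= 1187303137020/449785099- 52239468996 * sqrt(210)/449785099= 956.64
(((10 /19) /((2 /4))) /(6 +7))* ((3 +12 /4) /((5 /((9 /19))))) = 216 /4693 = 0.05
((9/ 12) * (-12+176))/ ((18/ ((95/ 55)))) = 779/ 66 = 11.80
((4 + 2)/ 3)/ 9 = 2/ 9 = 0.22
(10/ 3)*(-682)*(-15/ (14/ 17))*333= 96520050/ 7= 13788578.57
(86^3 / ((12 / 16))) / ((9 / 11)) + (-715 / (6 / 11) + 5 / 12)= 111804331 / 108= 1035225.29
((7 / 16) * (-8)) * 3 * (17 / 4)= -357 / 8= -44.62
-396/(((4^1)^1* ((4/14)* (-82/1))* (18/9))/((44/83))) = 7623/6806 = 1.12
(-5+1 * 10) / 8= 5 / 8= 0.62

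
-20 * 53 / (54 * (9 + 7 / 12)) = -424 / 207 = -2.05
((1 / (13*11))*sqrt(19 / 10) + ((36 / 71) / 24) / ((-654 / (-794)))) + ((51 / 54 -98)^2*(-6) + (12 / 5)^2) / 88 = -590403681011 / 919393200 + sqrt(190) / 1430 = -642.16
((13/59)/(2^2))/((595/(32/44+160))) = 338/22715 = 0.01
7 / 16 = 0.44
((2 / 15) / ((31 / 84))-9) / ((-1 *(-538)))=-1339 / 83390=-0.02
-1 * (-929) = 929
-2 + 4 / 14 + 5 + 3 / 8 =205 / 56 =3.66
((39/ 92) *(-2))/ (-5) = 39/ 230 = 0.17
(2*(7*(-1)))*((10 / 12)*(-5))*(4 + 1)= 875 / 3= 291.67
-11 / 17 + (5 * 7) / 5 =108 / 17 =6.35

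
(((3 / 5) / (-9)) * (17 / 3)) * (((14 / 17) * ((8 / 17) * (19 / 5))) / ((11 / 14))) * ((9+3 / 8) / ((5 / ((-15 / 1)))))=3724 / 187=19.91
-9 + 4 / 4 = -8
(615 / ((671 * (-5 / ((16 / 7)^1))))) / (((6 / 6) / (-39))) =76752 / 4697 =16.34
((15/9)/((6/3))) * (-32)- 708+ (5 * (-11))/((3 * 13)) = -9569/13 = -736.08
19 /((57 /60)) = 20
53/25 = 2.12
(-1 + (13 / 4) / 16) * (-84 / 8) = 1071 / 128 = 8.37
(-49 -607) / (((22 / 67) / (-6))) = 131856 / 11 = 11986.91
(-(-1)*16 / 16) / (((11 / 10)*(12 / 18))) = 15 / 11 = 1.36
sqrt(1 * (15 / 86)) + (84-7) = sqrt(1290) / 86 + 77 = 77.42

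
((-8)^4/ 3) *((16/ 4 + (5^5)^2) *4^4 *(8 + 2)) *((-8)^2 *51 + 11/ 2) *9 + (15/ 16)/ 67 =1076706949818986004495/ 1072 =1004390811398307840.01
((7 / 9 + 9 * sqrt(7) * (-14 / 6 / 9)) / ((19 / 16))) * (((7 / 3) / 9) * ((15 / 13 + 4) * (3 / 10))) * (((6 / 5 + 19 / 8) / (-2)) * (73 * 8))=-10544996 / 38475 + 10544996 * sqrt(7) / 12825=1901.32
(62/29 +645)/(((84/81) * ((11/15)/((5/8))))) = 5429025/10208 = 531.84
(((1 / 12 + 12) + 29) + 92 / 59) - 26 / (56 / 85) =3938 / 1239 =3.18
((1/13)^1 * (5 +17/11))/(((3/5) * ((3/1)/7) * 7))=40/143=0.28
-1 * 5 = -5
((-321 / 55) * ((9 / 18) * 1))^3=-33076161 / 1331000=-24.85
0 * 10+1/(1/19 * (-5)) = -19/5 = -3.80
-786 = -786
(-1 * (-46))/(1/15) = 690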